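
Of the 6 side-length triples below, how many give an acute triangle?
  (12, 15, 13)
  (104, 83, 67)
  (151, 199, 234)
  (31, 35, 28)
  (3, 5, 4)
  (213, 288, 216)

5

(12,15,13): 12²+13² = 313 > 225 = 15² → acute
(104,83,67): 67²+83² = 11378 > 10816 = 104² → acute
(151,199,234): 151²+199² = 62402 > 54756 = 234² → acute
(31,35,28): 28²+31² = 1745 > 1225 = 35² → acute
(3,5,4): 3²+4² = 25 = 5² → right
(213,288,216): 213²+216² = 92025 > 82944 = 288² → acute
5 of the 6 are acute.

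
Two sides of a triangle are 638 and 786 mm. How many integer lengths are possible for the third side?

1275

The third side lies in the open interval (148, 1424).
Integers from 149 to 1423 inclusive: 1423 − 149 + 1 = 1275.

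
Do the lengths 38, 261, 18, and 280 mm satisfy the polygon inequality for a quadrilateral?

A quadrilateral exists iff every side is shorter than the sum of the others — equivalently, the longest side is less than the sum of the rest.
Longest side 280 < 317 (sum of the remaining 3), so yes.

Yes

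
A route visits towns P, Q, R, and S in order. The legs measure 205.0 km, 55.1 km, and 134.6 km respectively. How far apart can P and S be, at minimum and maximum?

The maximum is all hops collinear in one direction: 205.0 + 55.1 + 134.6 = 394.7.
The longest hop is 205.0; the others sum to 189.7. Folding the others back against it leaves at least 205.0 − 189.7 = 15.3.

15.3 ≤ PS ≤ 394.7 km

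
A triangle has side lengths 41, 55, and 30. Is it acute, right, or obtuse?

Compare the square of the longest side to the sum of squares of the other two: 30² + 41² = 2581 < 3025 = 55².

obtuse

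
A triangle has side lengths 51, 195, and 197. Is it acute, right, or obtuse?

Compare the square of the longest side to the sum of squares of the other two: 51² + 195² = 40626 > 38809 = 197².

acute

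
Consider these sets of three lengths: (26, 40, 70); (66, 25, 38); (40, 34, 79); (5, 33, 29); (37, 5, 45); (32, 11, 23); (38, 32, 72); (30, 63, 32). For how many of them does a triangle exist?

(26,40,70): 26+40 ≤ 70 → not valid
(25,38,66): 25+38 ≤ 66 → not valid
(34,40,79): 34+40 ≤ 79 → not valid
(5,29,33): 5+29 > 33 → valid
(5,37,45): 5+37 ≤ 45 → not valid
(11,23,32): 11+23 > 32 → valid
(32,38,72): 32+38 ≤ 72 → not valid
(30,32,63): 30+32 ≤ 63 → not valid
2 of the 8 triples form a triangle.

2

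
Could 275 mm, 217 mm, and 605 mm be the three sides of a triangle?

The longest side is 605, but the other two sum to only 492.
492 < 605, so the triangle inequality fails.

No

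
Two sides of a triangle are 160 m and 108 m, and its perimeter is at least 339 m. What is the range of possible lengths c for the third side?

Triangle inequality alone gives 52 < c < 268.
The perimeter condition gives c ≥ 339 − 160 − 108 = 71.
Intersecting the two: 71 ≤ c < 268.

71 ≤ c < 268 m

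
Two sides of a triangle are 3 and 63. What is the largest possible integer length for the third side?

65

The third side must be strictly less than 3 + 63 = 66.
The largest integer below 66 is 65.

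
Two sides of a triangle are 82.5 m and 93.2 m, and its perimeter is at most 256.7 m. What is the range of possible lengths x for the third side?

Triangle inequality alone gives 10.7 < x < 175.7.
The perimeter condition gives x ≤ 256.7 − 82.5 − 93.2 = 81.0.
Intersecting the two: 10.7 < x ≤ 81.0.

10.7 < x ≤ 81.0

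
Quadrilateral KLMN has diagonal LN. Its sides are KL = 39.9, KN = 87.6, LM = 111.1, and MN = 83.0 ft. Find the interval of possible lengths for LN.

From triangle KLN: |39.9 − 87.6| < LN < 39.9 + 87.6, i.e. 47.7 < LN < 127.5.
From triangle MLN: 28.1 < LN < 194.1.
Both must hold, so LN lies in the intersection.

47.7 < LN < 127.5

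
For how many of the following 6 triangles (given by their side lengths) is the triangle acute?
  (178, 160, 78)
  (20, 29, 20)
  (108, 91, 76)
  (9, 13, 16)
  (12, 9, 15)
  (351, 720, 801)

(178,160,78): 78²+160² = 31684 = 178² → right
(20,29,20): 20²+20² = 800 < 841 = 29² → obtuse
(108,91,76): 76²+91² = 14057 > 11664 = 108² → acute
(9,13,16): 9²+13² = 250 < 256 = 16² → obtuse
(12,9,15): 9²+12² = 225 = 15² → right
(351,720,801): 351²+720² = 641601 = 801² → right
1 of the 6 is acute.

1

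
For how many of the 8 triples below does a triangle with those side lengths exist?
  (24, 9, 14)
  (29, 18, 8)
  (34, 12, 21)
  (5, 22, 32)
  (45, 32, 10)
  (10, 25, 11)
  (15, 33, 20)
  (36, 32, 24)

(9,14,24): 9+14 ≤ 24 → not valid
(8,18,29): 8+18 ≤ 29 → not valid
(12,21,34): 12+21 ≤ 34 → not valid
(5,22,32): 5+22 ≤ 32 → not valid
(10,32,45): 10+32 ≤ 45 → not valid
(10,11,25): 10+11 ≤ 25 → not valid
(15,20,33): 15+20 > 33 → valid
(24,32,36): 24+32 > 36 → valid
2 of the 8 triples form a triangle.

2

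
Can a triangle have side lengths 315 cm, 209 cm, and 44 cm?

No

The longest side is 315, but the other two sum to only 253.
253 < 315, so the triangle inequality fails.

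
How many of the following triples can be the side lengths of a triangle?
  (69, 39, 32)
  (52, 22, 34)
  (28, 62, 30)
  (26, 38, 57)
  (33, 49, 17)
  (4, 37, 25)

4

(32,39,69): 32+39 > 69 → valid
(22,34,52): 22+34 > 52 → valid
(28,30,62): 28+30 ≤ 62 → not valid
(26,38,57): 26+38 > 57 → valid
(17,33,49): 17+33 > 49 → valid
(4,25,37): 4+25 ≤ 37 → not valid
4 of the 6 triples form a triangle.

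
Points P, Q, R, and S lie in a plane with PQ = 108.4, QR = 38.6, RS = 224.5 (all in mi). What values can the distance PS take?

The maximum is all hops collinear in one direction: 108.4 + 38.6 + 224.5 = 371.5.
The longest hop is 224.5; the others sum to 147.0. Folding the others back against it leaves at least 224.5 − 147.0 = 77.5.

77.5 ≤ PS ≤ 371.5 mi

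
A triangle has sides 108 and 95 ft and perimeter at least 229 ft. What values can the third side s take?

26 ≤ s < 203 ft

Triangle inequality alone gives 13 < s < 203.
The perimeter condition gives s ≥ 229 − 108 − 95 = 26.
Intersecting the two: 26 ≤ s < 203.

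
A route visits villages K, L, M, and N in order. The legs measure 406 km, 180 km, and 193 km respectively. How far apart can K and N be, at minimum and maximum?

33 ≤ KN ≤ 779 km

The maximum is all hops collinear in one direction: 406 + 180 + 193 = 779.
The longest hop is 406; the others sum to 373. Folding the others back against it leaves at least 406 − 373 = 33.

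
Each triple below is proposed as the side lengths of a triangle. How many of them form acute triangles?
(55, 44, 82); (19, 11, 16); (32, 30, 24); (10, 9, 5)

(55,44,82): 44²+55² = 4961 < 6724 = 82² → obtuse
(19,11,16): 11²+16² = 377 > 361 = 19² → acute
(32,30,24): 24²+30² = 1476 > 1024 = 32² → acute
(10,9,5): 5²+9² = 106 > 100 = 10² → acute
3 of the 4 are acute.

3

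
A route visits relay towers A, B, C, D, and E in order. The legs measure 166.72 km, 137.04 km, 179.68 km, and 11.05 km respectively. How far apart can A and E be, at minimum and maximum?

0 ≤ AE ≤ 494.49 km

The maximum is all hops collinear in one direction: 166.72 + 137.04 + 179.68 + 11.05 = 494.49.
The longest hop is 179.68; the others sum to 314.81. Since 179.68 ≤ 314.81, the path can fold back on itself completely, so the minimum distance is 0.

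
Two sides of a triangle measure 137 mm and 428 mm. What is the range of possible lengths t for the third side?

291 < t < 565

By the triangle inequality, t must be less than 137 + 428 = 565 and greater than |137 − 428| = 291.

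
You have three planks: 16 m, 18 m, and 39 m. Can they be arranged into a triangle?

No

The longest side is 39, but the other two sum to only 34.
34 < 39, so the triangle inequality fails.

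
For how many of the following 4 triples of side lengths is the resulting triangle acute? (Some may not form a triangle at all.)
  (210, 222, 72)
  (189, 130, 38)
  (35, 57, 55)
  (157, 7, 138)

1

(210,222,72): 72²+210² = 49284 = 222² → right
(189,130,38): 38+130 ≤ 189, not a triangle
(35,57,55): 35²+55² = 4250 > 3249 = 57² → acute
(157,7,138): 7+138 ≤ 157, not a triangle
1 of the 4 is acute.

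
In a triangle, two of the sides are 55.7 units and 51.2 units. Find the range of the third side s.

By the triangle inequality, s must be less than 55.7 + 51.2 = 106.9 and greater than |55.7 − 51.2| = 4.5.

4.5 < s < 106.9 (units)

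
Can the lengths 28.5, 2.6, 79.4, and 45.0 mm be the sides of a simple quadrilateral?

For a quadrilateral, each side must be shorter than the sum of the others.
Here the longest side is 79.4, but the remaining 3 sides sum to only 76.1.

No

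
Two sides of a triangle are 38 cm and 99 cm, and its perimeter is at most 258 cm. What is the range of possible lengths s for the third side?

61 < s ≤ 121

Triangle inequality alone gives 61 < s < 137.
The perimeter condition gives s ≤ 258 − 38 − 99 = 121.
Intersecting the two: 61 < s ≤ 121.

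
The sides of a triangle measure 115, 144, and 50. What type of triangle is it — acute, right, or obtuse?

obtuse

Compare the square of the longest side to the sum of squares of the other two: 50² + 115² = 15725 < 20736 = 144².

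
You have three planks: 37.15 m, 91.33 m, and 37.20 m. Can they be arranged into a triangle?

No

The longest side is 91.33, but the other two sum to only 74.35.
74.35 < 91.33, so the triangle inequality fails.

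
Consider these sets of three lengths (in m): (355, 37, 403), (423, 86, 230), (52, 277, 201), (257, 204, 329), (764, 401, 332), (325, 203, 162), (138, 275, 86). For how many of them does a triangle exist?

(37,355,403): 37+355 ≤ 403 → not valid
(86,230,423): 86+230 ≤ 423 → not valid
(52,201,277): 52+201 ≤ 277 → not valid
(204,257,329): 204+257 > 329 → valid
(332,401,764): 332+401 ≤ 764 → not valid
(162,203,325): 162+203 > 325 → valid
(86,138,275): 86+138 ≤ 275 → not valid
2 of the 7 triples form a triangle.

2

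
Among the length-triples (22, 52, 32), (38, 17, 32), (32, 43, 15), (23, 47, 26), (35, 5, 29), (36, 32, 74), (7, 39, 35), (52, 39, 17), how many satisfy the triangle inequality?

(22,32,52): 22+32 > 52 → valid
(17,32,38): 17+32 > 38 → valid
(15,32,43): 15+32 > 43 → valid
(23,26,47): 23+26 > 47 → valid
(5,29,35): 5+29 ≤ 35 → not valid
(32,36,74): 32+36 ≤ 74 → not valid
(7,35,39): 7+35 > 39 → valid
(17,39,52): 17+39 > 52 → valid
6 of the 8 triples form a triangle.

6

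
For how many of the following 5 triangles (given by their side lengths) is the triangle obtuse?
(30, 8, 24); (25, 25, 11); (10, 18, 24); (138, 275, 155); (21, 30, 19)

4

(30,8,24): 8²+24² = 640 < 900 = 30² → obtuse
(25,25,11): 11²+25² = 746 > 625 = 25² → acute
(10,18,24): 10²+18² = 424 < 576 = 24² → obtuse
(138,275,155): 138²+155² = 43069 < 75625 = 275² → obtuse
(21,30,19): 19²+21² = 802 < 900 = 30² → obtuse
4 of the 5 are obtuse.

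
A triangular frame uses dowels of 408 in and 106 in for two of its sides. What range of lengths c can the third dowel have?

By the triangle inequality, c must be less than 408 + 106 = 514 and greater than |408 − 106| = 302.

302 < c < 514 (in)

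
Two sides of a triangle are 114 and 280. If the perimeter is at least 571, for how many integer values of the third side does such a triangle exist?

217

Triangle inequality: 166 < x < 394. Perimeter ≥ 571 gives x ≥ 571 − 114 − 280 = 177.
So 177 ≤ x < 394; integers 177 through 393: 217 values.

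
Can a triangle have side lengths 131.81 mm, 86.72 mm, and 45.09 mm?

No

The two shorter sides sum to 131.81, exactly equal to the longest side 131.81.
That gives only a degenerate (flat) triangle — the inequality must be strict.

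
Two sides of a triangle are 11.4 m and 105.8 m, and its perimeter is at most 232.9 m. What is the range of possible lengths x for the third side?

Triangle inequality alone gives 94.4 < x < 117.2.
The perimeter condition gives x ≤ 232.9 − 11.4 − 105.8 = 115.7.
Intersecting the two: 94.4 < x ≤ 115.7.

94.4 < x ≤ 115.7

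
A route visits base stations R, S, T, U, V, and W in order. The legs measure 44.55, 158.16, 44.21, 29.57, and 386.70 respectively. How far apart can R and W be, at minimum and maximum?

The maximum is all hops collinear in one direction: 44.55 + 158.16 + 44.21 + 29.57 + 386.70 = 663.19.
The longest hop is 386.70; the others sum to 276.49. Folding the others back against it leaves at least 386.70 − 276.49 = 110.21.

110.21 ≤ RW ≤ 663.19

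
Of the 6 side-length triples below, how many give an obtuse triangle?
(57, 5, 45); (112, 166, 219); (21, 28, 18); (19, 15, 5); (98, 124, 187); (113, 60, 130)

(57,5,45): 5+45 ≤ 57, not a triangle
(112,166,219): 112²+166² = 40100 < 47961 = 219² → obtuse
(21,28,18): 18²+21² = 765 < 784 = 28² → obtuse
(19,15,5): 5²+15² = 250 < 361 = 19² → obtuse
(98,124,187): 98²+124² = 24980 < 34969 = 187² → obtuse
(113,60,130): 60²+113² = 16369 < 16900 = 130² → obtuse
5 of the 6 are obtuse.

5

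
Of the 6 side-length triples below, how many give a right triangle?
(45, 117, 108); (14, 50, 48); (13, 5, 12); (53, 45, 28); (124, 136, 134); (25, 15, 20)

(45,117,108): 45²+108² = 13689 = 117² → right
(14,50,48): 14²+48² = 2500 = 50² → right
(13,5,12): 5²+12² = 169 = 13² → right
(53,45,28): 28²+45² = 2809 = 53² → right
(124,136,134): 124²+134² = 33332 > 18496 = 136² → acute
(25,15,20): 15²+20² = 625 = 25² → right
5 of the 6 are right.

5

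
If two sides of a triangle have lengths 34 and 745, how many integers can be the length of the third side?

67

The third side lies in the open interval (711, 779).
Integers from 712 to 778 inclusive: 778 − 712 + 1 = 67.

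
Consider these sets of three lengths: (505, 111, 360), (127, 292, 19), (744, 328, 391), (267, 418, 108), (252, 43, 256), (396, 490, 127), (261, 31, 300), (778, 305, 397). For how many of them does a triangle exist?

2

(111,360,505): 111+360 ≤ 505 → not valid
(19,127,292): 19+127 ≤ 292 → not valid
(328,391,744): 328+391 ≤ 744 → not valid
(108,267,418): 108+267 ≤ 418 → not valid
(43,252,256): 43+252 > 256 → valid
(127,396,490): 127+396 > 490 → valid
(31,261,300): 31+261 ≤ 300 → not valid
(305,397,778): 305+397 ≤ 778 → not valid
2 of the 8 triples form a triangle.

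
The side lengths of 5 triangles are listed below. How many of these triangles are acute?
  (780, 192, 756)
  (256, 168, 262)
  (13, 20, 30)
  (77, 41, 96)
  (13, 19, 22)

2

(780,192,756): 192²+756² = 608400 = 780² → right
(256,168,262): 168²+256² = 93760 > 68644 = 262² → acute
(13,20,30): 13²+20² = 569 < 900 = 30² → obtuse
(77,41,96): 41²+77² = 7610 < 9216 = 96² → obtuse
(13,19,22): 13²+19² = 530 > 484 = 22² → acute
2 of the 5 are acute.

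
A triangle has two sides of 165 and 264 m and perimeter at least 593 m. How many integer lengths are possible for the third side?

265

Triangle inequality: 99 < x < 429. Perimeter ≥ 593 gives x ≥ 593 − 165 − 264 = 164.
So 164 ≤ x < 429; integers 164 through 428: 265 values.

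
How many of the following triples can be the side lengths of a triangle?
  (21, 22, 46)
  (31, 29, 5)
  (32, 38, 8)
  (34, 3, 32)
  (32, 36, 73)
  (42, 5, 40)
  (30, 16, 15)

5

(21,22,46): 21+22 ≤ 46 → not valid
(5,29,31): 5+29 > 31 → valid
(8,32,38): 8+32 > 38 → valid
(3,32,34): 3+32 > 34 → valid
(32,36,73): 32+36 ≤ 73 → not valid
(5,40,42): 5+40 > 42 → valid
(15,16,30): 15+16 > 30 → valid
5 of the 7 triples form a triangle.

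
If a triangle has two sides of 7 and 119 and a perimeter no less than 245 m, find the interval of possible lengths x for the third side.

119 ≤ x < 126

Triangle inequality alone gives 112 < x < 126.
The perimeter condition gives x ≥ 245 − 7 − 119 = 119.
Intersecting the two: 119 ≤ x < 126.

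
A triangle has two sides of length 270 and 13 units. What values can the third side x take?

By the triangle inequality, x must be less than 270 + 13 = 283 and greater than |270 − 13| = 257.

257 < x < 283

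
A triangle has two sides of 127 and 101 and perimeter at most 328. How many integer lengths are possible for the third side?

Triangle inequality: 26 < x < 228. Perimeter ≤ 328 gives x ≤ 328 − 127 − 101 = 100.
So 26 < x ≤ 100; integers 27 through 100: 74 values.

74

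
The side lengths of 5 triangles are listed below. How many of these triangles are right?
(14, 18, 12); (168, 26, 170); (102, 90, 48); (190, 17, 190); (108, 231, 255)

(14,18,12): 12²+14² = 340 > 324 = 18² → acute
(168,26,170): 26²+168² = 28900 = 170² → right
(102,90,48): 48²+90² = 10404 = 102² → right
(190,17,190): 17²+190² = 36389 > 36100 = 190² → acute
(108,231,255): 108²+231² = 65025 = 255² → right
3 of the 5 are right.

3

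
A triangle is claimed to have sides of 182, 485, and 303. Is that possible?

No

The two shorter sides sum to 485, exactly equal to the longest side 485.
That gives only a degenerate (flat) triangle — the inequality must be strict.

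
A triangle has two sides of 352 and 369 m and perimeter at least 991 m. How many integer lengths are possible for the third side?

451

Triangle inequality: 17 < x < 721. Perimeter ≥ 991 gives x ≥ 991 − 352 − 369 = 270.
So 270 ≤ x < 721; integers 270 through 720: 451 values.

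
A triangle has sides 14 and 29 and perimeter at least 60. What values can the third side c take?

Triangle inequality alone gives 15 < c < 43.
The perimeter condition gives c ≥ 60 − 14 − 29 = 17.
Intersecting the two: 17 ≤ c < 43.

17 ≤ c < 43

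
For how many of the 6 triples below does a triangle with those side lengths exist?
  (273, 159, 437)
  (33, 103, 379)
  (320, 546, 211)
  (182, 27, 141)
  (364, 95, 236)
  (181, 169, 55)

(159,273,437): 159+273 ≤ 437 → not valid
(33,103,379): 33+103 ≤ 379 → not valid
(211,320,546): 211+320 ≤ 546 → not valid
(27,141,182): 27+141 ≤ 182 → not valid
(95,236,364): 95+236 ≤ 364 → not valid
(55,169,181): 55+169 > 181 → valid
1 of the 6 triples forms a triangle.

1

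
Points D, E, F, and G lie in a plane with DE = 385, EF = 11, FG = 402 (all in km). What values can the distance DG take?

The maximum is all hops collinear in one direction: 385 + 11 + 402 = 798.
The longest hop is 402; the others sum to 396. Folding the others back against it leaves at least 402 − 396 = 6.

6 ≤ DG ≤ 798 km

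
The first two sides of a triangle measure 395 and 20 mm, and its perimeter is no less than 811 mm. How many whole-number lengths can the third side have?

19

Triangle inequality: 375 < x < 415. Perimeter ≥ 811 gives x ≥ 811 − 395 − 20 = 396.
So 396 ≤ x < 415; integers 396 through 414: 19 values.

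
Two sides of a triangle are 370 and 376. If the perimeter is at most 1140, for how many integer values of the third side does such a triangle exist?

388

Triangle inequality: 6 < x < 746. Perimeter ≤ 1140 gives x ≤ 1140 − 370 − 376 = 394.
So 6 < x ≤ 394; integers 7 through 394: 388 values.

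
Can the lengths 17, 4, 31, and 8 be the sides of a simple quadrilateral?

For a quadrilateral, each side must be shorter than the sum of the others.
Here the longest side is 31, but the remaining 3 sides sum to only 29.

No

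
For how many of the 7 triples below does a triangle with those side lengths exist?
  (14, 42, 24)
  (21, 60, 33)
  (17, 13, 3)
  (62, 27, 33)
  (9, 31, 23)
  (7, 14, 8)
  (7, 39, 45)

(14,24,42): 14+24 ≤ 42 → not valid
(21,33,60): 21+33 ≤ 60 → not valid
(3,13,17): 3+13 ≤ 17 → not valid
(27,33,62): 27+33 ≤ 62 → not valid
(9,23,31): 9+23 > 31 → valid
(7,8,14): 7+8 > 14 → valid
(7,39,45): 7+39 > 45 → valid
3 of the 7 triples form a triangle.

3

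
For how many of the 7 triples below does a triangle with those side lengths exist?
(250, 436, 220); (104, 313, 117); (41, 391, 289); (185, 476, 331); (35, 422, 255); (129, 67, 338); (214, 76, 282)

(220,250,436): 220+250 > 436 → valid
(104,117,313): 104+117 ≤ 313 → not valid
(41,289,391): 41+289 ≤ 391 → not valid
(185,331,476): 185+331 > 476 → valid
(35,255,422): 35+255 ≤ 422 → not valid
(67,129,338): 67+129 ≤ 338 → not valid
(76,214,282): 76+214 > 282 → valid
3 of the 7 triples form a triangle.

3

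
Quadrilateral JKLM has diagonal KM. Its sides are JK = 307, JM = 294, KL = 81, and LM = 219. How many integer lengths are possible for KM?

From triangle JKM: 13 < KM < 601.
From triangle LKM: 138 < KM < 300.
Intersection: 138 < KM < 300, so integers 139 through 299: 161 values.

161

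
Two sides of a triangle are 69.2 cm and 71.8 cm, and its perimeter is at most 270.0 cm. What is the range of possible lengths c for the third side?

2.6 < c ≤ 129.0

Triangle inequality alone gives 2.6 < c < 141.0.
The perimeter condition gives c ≤ 270.0 − 69.2 − 71.8 = 129.0.
Intersecting the two: 2.6 < c ≤ 129.0.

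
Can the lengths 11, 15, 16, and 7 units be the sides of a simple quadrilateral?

A quadrilateral exists iff every side is shorter than the sum of the others — equivalently, the longest side is less than the sum of the rest.
Longest side 16 < 33 (sum of the remaining 3), so yes.

Yes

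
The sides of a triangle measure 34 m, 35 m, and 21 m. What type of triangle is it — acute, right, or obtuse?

acute

Compare the square of the longest side to the sum of squares of the other two: 21² + 34² = 1597 > 1225 = 35².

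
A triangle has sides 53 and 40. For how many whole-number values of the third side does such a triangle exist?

79

The third side lies in the open interval (13, 93).
Integers from 14 to 92 inclusive: 92 − 14 + 1 = 79.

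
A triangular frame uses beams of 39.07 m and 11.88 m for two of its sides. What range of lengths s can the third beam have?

By the triangle inequality, s must be less than 39.07 + 11.88 = 50.95 and greater than |39.07 − 11.88| = 27.19.

27.19 < s < 50.95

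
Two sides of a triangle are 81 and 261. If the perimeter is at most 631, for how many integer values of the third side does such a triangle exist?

109

Triangle inequality: 180 < x < 342. Perimeter ≤ 631 gives x ≤ 631 − 81 − 261 = 289.
So 180 < x ≤ 289; integers 181 through 289: 109 values.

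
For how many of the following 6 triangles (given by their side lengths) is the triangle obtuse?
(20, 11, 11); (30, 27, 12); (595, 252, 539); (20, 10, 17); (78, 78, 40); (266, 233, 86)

(20,11,11): 11²+11² = 242 < 400 = 20² → obtuse
(30,27,12): 12²+27² = 873 < 900 = 30² → obtuse
(595,252,539): 252²+539² = 354025 = 595² → right
(20,10,17): 10²+17² = 389 < 400 = 20² → obtuse
(78,78,40): 40²+78² = 7684 > 6084 = 78² → acute
(266,233,86): 86²+233² = 61685 < 70756 = 266² → obtuse
4 of the 6 are obtuse.

4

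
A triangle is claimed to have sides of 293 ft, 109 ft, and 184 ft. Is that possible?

No

The two shorter sides sum to 293, exactly equal to the longest side 293.
That gives only a degenerate (flat) triangle — the inequality must be strict.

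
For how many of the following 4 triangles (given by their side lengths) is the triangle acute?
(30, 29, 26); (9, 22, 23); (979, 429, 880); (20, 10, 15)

2

(30,29,26): 26²+29² = 1517 > 900 = 30² → acute
(9,22,23): 9²+22² = 565 > 529 = 23² → acute
(979,429,880): 429²+880² = 958441 = 979² → right
(20,10,15): 10²+15² = 325 < 400 = 20² → obtuse
2 of the 4 are acute.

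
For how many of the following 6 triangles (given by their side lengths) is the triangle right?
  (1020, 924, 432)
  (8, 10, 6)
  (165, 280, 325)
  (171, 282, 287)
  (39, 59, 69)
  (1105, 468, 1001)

4

(1020,924,432): 432²+924² = 1040400 = 1020² → right
(8,10,6): 6²+8² = 100 = 10² → right
(165,280,325): 165²+280² = 105625 = 325² → right
(171,282,287): 171²+282² = 108765 > 82369 = 287² → acute
(39,59,69): 39²+59² = 5002 > 4761 = 69² → acute
(1105,468,1001): 468²+1001² = 1221025 = 1105² → right
4 of the 6 are right.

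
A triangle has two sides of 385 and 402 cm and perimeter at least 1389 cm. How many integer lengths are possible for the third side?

185

Triangle inequality: 17 < x < 787. Perimeter ≥ 1389 gives x ≥ 1389 − 385 − 402 = 602.
So 602 ≤ x < 787; integers 602 through 786: 185 values.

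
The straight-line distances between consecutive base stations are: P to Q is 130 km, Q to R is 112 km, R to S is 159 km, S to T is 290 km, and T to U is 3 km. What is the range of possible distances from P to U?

0 ≤ PU ≤ 694 km

The maximum is all hops collinear in one direction: 130 + 112 + 159 + 290 + 3 = 694.
The longest hop is 290; the others sum to 404. Since 290 ≤ 404, the path can fold back on itself completely, so the minimum distance is 0.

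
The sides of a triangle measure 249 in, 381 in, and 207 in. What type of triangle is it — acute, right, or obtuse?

Compare the square of the longest side to the sum of squares of the other two: 207² + 249² = 104850 < 145161 = 381².

obtuse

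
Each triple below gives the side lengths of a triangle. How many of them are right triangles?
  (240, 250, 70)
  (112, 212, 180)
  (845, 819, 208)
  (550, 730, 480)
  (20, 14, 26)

4

(240,250,70): 70²+240² = 62500 = 250² → right
(112,212,180): 112²+180² = 44944 = 212² → right
(845,819,208): 208²+819² = 714025 = 845² → right
(550,730,480): 480²+550² = 532900 = 730² → right
(20,14,26): 14²+20² = 596 < 676 = 26² → obtuse
4 of the 5 are right.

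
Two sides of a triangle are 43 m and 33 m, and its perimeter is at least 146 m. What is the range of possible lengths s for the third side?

Triangle inequality alone gives 10 < s < 76.
The perimeter condition gives s ≥ 146 − 43 − 33 = 70.
Intersecting the two: 70 ≤ s < 76.

70 ≤ s < 76 m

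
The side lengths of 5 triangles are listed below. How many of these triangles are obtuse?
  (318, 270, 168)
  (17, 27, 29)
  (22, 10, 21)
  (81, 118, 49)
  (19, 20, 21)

(318,270,168): 168²+270² = 101124 = 318² → right
(17,27,29): 17²+27² = 1018 > 841 = 29² → acute
(22,10,21): 10²+21² = 541 > 484 = 22² → acute
(81,118,49): 49²+81² = 8962 < 13924 = 118² → obtuse
(19,20,21): 19²+20² = 761 > 441 = 21² → acute
1 of the 5 is obtuse.

1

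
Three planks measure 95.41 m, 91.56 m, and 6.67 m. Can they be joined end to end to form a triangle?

Yes

The longest side is 95.41, and the other two sum to 98.23.
Since 98.23 > 95.41, the triangle inequality holds.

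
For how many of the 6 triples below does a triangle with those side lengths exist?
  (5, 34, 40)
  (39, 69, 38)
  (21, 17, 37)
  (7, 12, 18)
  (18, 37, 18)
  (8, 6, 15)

(5,34,40): 5+34 ≤ 40 → not valid
(38,39,69): 38+39 > 69 → valid
(17,21,37): 17+21 > 37 → valid
(7,12,18): 7+12 > 18 → valid
(18,18,37): 18+18 ≤ 37 → not valid
(6,8,15): 6+8 ≤ 15 → not valid
3 of the 6 triples form a triangle.

3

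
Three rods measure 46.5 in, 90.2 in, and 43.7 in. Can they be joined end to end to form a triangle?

The two shorter sides sum to 90.2, exactly equal to the longest side 90.2.
That gives only a degenerate (flat) triangle — the inequality must be strict.

No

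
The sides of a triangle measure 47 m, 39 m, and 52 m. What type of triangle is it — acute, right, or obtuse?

Compare the square of the longest side to the sum of squares of the other two: 39² + 47² = 3730 > 2704 = 52².

acute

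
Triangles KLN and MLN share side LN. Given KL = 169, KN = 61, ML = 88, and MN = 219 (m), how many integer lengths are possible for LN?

From triangle KLN: 108 < LN < 230.
From triangle MLN: 131 < LN < 307.
Intersection: 131 < LN < 230, so integers 132 through 229: 98 values.

98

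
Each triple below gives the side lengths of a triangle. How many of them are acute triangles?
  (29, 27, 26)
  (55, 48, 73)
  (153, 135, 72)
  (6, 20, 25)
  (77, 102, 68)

2

(29,27,26): 26²+27² = 1405 > 841 = 29² → acute
(55,48,73): 48²+55² = 5329 = 73² → right
(153,135,72): 72²+135² = 23409 = 153² → right
(6,20,25): 6²+20² = 436 < 625 = 25² → obtuse
(77,102,68): 68²+77² = 10553 > 10404 = 102² → acute
2 of the 5 are acute.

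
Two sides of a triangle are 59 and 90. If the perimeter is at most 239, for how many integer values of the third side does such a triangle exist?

59

Triangle inequality: 31 < x < 149. Perimeter ≤ 239 gives x ≤ 239 − 59 − 90 = 90.
So 31 < x ≤ 90; integers 32 through 90: 59 values.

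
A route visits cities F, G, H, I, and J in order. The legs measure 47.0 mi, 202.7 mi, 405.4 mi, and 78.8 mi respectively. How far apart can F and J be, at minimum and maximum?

76.9 ≤ FJ ≤ 733.9 mi

The maximum is all hops collinear in one direction: 47.0 + 202.7 + 405.4 + 78.8 = 733.9.
The longest hop is 405.4; the others sum to 328.5. Folding the others back against it leaves at least 405.4 − 328.5 = 76.9.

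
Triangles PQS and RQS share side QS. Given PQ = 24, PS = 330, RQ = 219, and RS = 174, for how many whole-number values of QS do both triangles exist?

From triangle PQS: 306 < QS < 354.
From triangle RQS: 45 < QS < 393.
Intersection: 306 < QS < 354, so integers 307 through 353: 47 values.

47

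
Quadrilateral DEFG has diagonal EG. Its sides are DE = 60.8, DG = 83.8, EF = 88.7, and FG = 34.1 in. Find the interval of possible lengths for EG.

54.6 < EG < 122.8

From triangle DEG: |60.8 − 83.8| < EG < 60.8 + 83.8, i.e. 23.0 < EG < 144.6.
From triangle FEG: 54.6 < EG < 122.8.
Both must hold, so EG lies in the intersection.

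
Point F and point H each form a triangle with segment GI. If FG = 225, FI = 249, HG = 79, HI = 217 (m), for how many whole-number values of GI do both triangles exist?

From triangle FGI: 24 < GI < 474.
From triangle HGI: 138 < GI < 296.
Intersection: 138 < GI < 296, so integers 139 through 295: 157 values.

157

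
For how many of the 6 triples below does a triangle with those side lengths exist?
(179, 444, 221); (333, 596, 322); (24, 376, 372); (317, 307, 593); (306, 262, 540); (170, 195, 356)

(179,221,444): 179+221 ≤ 444 → not valid
(322,333,596): 322+333 > 596 → valid
(24,372,376): 24+372 > 376 → valid
(307,317,593): 307+317 > 593 → valid
(262,306,540): 262+306 > 540 → valid
(170,195,356): 170+195 > 356 → valid
5 of the 6 triples form a triangle.

5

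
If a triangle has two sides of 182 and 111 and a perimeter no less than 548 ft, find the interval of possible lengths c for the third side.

255 ≤ c < 293

Triangle inequality alone gives 71 < c < 293.
The perimeter condition gives c ≥ 548 − 182 − 111 = 255.
Intersecting the two: 255 ≤ c < 293.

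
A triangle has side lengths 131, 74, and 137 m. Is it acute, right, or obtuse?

acute

Compare the square of the longest side to the sum of squares of the other two: 74² + 131² = 22637 > 18769 = 137².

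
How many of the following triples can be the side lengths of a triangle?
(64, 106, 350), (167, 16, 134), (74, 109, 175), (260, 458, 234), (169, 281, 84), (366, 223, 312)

3

(64,106,350): 64+106 ≤ 350 → not valid
(16,134,167): 16+134 ≤ 167 → not valid
(74,109,175): 74+109 > 175 → valid
(234,260,458): 234+260 > 458 → valid
(84,169,281): 84+169 ≤ 281 → not valid
(223,312,366): 223+312 > 366 → valid
3 of the 6 triples form a triangle.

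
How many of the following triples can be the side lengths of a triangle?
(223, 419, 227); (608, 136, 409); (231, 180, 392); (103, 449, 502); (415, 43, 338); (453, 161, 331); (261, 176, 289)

5

(223,227,419): 223+227 > 419 → valid
(136,409,608): 136+409 ≤ 608 → not valid
(180,231,392): 180+231 > 392 → valid
(103,449,502): 103+449 > 502 → valid
(43,338,415): 43+338 ≤ 415 → not valid
(161,331,453): 161+331 > 453 → valid
(176,261,289): 176+261 > 289 → valid
5 of the 7 triples form a triangle.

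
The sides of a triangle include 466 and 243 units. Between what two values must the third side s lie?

By the triangle inequality, s must be less than 466 + 243 = 709 and greater than |466 − 243| = 223.

223 < s < 709 (units)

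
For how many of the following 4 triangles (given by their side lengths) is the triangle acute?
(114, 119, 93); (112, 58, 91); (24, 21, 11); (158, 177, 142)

2

(114,119,93): 93²+114² = 21645 > 14161 = 119² → acute
(112,58,91): 58²+91² = 11645 < 12544 = 112² → obtuse
(24,21,11): 11²+21² = 562 < 576 = 24² → obtuse
(158,177,142): 142²+158² = 45128 > 31329 = 177² → acute
2 of the 4 are acute.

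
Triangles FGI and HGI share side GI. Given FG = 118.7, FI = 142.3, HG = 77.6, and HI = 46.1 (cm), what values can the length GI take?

31.5 < GI < 123.7

From triangle FGI: |118.7 − 142.3| < GI < 118.7 + 142.3, i.e. 23.6 < GI < 261.0.
From triangle HGI: 31.5 < GI < 123.7.
Both must hold, so GI lies in the intersection.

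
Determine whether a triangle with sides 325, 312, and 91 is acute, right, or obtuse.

right

Compare the square of the longest side to the sum of squares of the other two: 91² + 312² = 105625 = 325².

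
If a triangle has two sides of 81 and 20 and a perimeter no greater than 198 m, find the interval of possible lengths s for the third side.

Triangle inequality alone gives 61 < s < 101.
The perimeter condition gives s ≤ 198 − 81 − 20 = 97.
Intersecting the two: 61 < s ≤ 97.

61 < s ≤ 97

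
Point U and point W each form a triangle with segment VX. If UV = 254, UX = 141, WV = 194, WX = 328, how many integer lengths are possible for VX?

260

From triangle UVX: 113 < VX < 395.
From triangle WVX: 134 < VX < 522.
Intersection: 134 < VX < 395, so integers 135 through 394: 260 values.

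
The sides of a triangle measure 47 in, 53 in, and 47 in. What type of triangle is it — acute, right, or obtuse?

Compare the square of the longest side to the sum of squares of the other two: 47² + 47² = 4418 > 2809 = 53².

acute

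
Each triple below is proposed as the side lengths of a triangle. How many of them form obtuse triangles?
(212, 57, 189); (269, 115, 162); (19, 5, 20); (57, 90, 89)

3

(212,57,189): 57²+189² = 38970 < 44944 = 212² → obtuse
(269,115,162): 115²+162² = 39469 < 72361 = 269² → obtuse
(19,5,20): 5²+19² = 386 < 400 = 20² → obtuse
(57,90,89): 57²+89² = 11170 > 8100 = 90² → acute
3 of the 4 are obtuse.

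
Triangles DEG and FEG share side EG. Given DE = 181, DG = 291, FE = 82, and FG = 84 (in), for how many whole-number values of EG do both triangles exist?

55

From triangle DEG: 110 < EG < 472.
From triangle FEG: 2 < EG < 166.
Intersection: 110 < EG < 166, so integers 111 through 165: 55 values.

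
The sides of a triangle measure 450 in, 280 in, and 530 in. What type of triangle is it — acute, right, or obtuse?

Compare the square of the longest side to the sum of squares of the other two: 280² + 450² = 280900 = 530².

right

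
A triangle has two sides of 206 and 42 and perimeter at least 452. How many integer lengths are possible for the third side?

Triangle inequality: 164 < x < 248. Perimeter ≥ 452 gives x ≥ 452 − 206 − 42 = 204.
So 204 ≤ x < 248; integers 204 through 247: 44 values.

44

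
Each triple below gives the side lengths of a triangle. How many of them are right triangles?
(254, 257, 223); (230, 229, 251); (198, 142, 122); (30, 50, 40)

(254,257,223): 223²+254² = 114245 > 66049 = 257² → acute
(230,229,251): 229²+230² = 105341 > 63001 = 251² → acute
(198,142,122): 122²+142² = 35048 < 39204 = 198² → obtuse
(30,50,40): 30²+40² = 2500 = 50² → right
1 of the 4 is right.

1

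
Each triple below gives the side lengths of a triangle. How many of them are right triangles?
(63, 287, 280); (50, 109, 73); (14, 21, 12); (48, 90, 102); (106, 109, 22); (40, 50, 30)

(63,287,280): 63²+280² = 82369 = 287² → right
(50,109,73): 50²+73² = 7829 < 11881 = 109² → obtuse
(14,21,12): 12²+14² = 340 < 441 = 21² → obtuse
(48,90,102): 48²+90² = 10404 = 102² → right
(106,109,22): 22²+106² = 11720 < 11881 = 109² → obtuse
(40,50,30): 30²+40² = 2500 = 50² → right
3 of the 6 are right.

3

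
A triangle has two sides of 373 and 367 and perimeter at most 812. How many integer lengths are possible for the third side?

Triangle inequality: 6 < x < 740. Perimeter ≤ 812 gives x ≤ 812 − 373 − 367 = 72.
So 6 < x ≤ 72; integers 7 through 72: 66 values.

66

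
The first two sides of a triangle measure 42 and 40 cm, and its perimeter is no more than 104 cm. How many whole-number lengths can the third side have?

Triangle inequality: 2 < x < 82. Perimeter ≤ 104 gives x ≤ 104 − 42 − 40 = 22.
So 2 < x ≤ 22; integers 3 through 22: 20 values.

20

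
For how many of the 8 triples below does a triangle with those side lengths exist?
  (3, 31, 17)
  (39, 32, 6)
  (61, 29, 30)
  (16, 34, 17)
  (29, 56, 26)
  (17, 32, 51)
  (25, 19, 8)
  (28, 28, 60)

(3,17,31): 3+17 ≤ 31 → not valid
(6,32,39): 6+32 ≤ 39 → not valid
(29,30,61): 29+30 ≤ 61 → not valid
(16,17,34): 16+17 ≤ 34 → not valid
(26,29,56): 26+29 ≤ 56 → not valid
(17,32,51): 17+32 ≤ 51 → not valid
(8,19,25): 8+19 > 25 → valid
(28,28,60): 28+28 ≤ 60 → not valid
1 of the 8 triples forms a triangle.

1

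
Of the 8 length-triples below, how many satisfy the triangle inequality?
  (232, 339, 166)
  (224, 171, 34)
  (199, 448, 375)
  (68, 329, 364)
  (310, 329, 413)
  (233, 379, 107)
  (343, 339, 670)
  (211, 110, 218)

(166,232,339): 166+232 > 339 → valid
(34,171,224): 34+171 ≤ 224 → not valid
(199,375,448): 199+375 > 448 → valid
(68,329,364): 68+329 > 364 → valid
(310,329,413): 310+329 > 413 → valid
(107,233,379): 107+233 ≤ 379 → not valid
(339,343,670): 339+343 > 670 → valid
(110,211,218): 110+211 > 218 → valid
6 of the 8 triples form a triangle.

6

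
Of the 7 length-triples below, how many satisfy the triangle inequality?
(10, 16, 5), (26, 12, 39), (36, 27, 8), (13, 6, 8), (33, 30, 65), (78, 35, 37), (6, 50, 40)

1

(5,10,16): 5+10 ≤ 16 → not valid
(12,26,39): 12+26 ≤ 39 → not valid
(8,27,36): 8+27 ≤ 36 → not valid
(6,8,13): 6+8 > 13 → valid
(30,33,65): 30+33 ≤ 65 → not valid
(35,37,78): 35+37 ≤ 78 → not valid
(6,40,50): 6+40 ≤ 50 → not valid
1 of the 7 triples forms a triangle.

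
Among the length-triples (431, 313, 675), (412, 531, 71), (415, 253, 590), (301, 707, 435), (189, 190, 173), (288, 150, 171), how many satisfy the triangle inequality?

(313,431,675): 313+431 > 675 → valid
(71,412,531): 71+412 ≤ 531 → not valid
(253,415,590): 253+415 > 590 → valid
(301,435,707): 301+435 > 707 → valid
(173,189,190): 173+189 > 190 → valid
(150,171,288): 150+171 > 288 → valid
5 of the 6 triples form a triangle.

5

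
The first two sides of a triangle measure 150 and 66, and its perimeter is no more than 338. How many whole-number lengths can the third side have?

38

Triangle inequality: 84 < x < 216. Perimeter ≤ 338 gives x ≤ 338 − 150 − 66 = 122.
So 84 < x ≤ 122; integers 85 through 122: 38 values.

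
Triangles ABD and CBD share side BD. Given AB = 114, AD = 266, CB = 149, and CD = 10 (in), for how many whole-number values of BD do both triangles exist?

6

From triangle ABD: 152 < BD < 380.
From triangle CBD: 139 < BD < 159.
Intersection: 152 < BD < 159, so integers 153 through 158: 6 values.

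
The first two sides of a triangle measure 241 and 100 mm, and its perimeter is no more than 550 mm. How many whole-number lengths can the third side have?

Triangle inequality: 141 < x < 341. Perimeter ≤ 550 gives x ≤ 550 − 241 − 100 = 209.
So 141 < x ≤ 209; integers 142 through 209: 68 values.

68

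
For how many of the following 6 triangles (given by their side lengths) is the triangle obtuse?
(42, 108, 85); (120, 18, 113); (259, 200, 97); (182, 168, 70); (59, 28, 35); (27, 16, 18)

5

(42,108,85): 42²+85² = 8989 < 11664 = 108² → obtuse
(120,18,113): 18²+113² = 13093 < 14400 = 120² → obtuse
(259,200,97): 97²+200² = 49409 < 67081 = 259² → obtuse
(182,168,70): 70²+168² = 33124 = 182² → right
(59,28,35): 28²+35² = 2009 < 3481 = 59² → obtuse
(27,16,18): 16²+18² = 580 < 729 = 27² → obtuse
5 of the 6 are obtuse.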